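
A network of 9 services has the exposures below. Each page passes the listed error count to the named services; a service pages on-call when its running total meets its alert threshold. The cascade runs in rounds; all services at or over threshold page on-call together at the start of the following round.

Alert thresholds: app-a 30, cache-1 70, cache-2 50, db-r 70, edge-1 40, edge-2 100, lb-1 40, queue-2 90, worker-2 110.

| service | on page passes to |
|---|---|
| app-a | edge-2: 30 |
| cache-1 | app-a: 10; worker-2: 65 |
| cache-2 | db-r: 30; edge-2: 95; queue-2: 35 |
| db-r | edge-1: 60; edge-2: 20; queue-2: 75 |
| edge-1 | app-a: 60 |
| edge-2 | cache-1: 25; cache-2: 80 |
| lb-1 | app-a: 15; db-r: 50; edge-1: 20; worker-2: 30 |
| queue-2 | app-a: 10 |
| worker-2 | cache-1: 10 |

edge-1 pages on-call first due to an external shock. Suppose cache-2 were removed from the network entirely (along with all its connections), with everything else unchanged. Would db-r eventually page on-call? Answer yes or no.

no

With cache-2 removed:
Round 1 — edge-1 pages on-call (initial).
  app-a: +60 → 60 ≥ 30
Round 2 — app-a pages on-call.
  edge-2: +30 → 30 < 100
No further pages.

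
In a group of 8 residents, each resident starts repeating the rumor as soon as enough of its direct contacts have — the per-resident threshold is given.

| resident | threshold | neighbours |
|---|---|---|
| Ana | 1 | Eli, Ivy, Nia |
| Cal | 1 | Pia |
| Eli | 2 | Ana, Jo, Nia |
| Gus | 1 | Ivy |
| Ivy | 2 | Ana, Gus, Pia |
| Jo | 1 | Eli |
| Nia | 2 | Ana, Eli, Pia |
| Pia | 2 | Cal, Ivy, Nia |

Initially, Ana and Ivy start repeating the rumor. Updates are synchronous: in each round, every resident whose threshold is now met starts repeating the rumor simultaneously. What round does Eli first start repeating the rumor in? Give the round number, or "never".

Round 1 — Ana, Ivy start repeating the rumor (initial).
Round 2 — checking thresholds:
  Eli: 1 of 3 neighbours < 2, below threshold.
  Gus: 1 of 1 neighbours ≥ 1, starts repeating the rumor.
  Nia: 1 of 3 neighbours < 2, below threshold.
  Pia: 1 of 3 neighbours < 2, below threshold.
Round 3 — no new spreads; cascade stops.

never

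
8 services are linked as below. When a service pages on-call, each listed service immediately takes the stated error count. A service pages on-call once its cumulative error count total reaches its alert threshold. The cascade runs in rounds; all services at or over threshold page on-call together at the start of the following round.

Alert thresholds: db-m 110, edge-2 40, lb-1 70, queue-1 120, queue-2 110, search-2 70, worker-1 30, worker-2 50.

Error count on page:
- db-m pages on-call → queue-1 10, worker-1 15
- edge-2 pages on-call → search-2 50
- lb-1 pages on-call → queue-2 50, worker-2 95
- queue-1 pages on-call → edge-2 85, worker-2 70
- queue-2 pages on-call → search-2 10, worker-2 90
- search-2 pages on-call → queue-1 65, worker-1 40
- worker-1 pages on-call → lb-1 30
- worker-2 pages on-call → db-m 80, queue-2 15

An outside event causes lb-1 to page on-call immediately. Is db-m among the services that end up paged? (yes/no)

Round 1 — lb-1 pages on-call (initial).
  queue-2: +50 → 50 < 110
  worker-2: +95 → 95 ≥ 50
Round 2 — worker-2 pages on-call.
  db-m: +80 → 80 < 110
  queue-2: +15 → 65 < 110
No further pages.

no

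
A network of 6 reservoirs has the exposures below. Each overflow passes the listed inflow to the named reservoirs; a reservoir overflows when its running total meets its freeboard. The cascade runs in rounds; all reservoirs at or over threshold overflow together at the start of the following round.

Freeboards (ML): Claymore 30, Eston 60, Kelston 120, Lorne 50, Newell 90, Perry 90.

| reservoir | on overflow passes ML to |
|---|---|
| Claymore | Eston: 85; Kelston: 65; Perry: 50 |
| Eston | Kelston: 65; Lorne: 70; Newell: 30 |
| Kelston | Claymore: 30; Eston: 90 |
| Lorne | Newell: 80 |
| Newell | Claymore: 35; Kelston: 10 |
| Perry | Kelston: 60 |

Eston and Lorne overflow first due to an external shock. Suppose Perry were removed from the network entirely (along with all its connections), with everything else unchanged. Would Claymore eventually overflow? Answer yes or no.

With Perry removed:
Round 1 — Eston, Lorne overflow (initial).
  Kelston: +65 → 65 < 120
  Newell: +30+80 → 110 ≥ 90
Round 2 — Newell overflows.
  Claymore: +35 → 35 ≥ 30
  Kelston: +10 → 75 < 120
Round 3 — Claymore overflows.
  Kelston: +65 → 140 ≥ 120
Round 4 — Kelston overflows.
No further overflows.

yes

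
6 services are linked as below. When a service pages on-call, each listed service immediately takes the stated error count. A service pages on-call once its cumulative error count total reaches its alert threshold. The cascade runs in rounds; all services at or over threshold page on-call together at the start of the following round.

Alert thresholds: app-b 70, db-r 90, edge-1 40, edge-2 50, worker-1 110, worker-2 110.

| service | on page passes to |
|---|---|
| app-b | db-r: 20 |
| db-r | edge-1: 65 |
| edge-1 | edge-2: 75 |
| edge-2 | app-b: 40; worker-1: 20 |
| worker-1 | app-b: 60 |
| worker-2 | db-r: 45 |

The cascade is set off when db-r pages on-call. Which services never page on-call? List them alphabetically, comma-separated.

Round 1 — db-r pages on-call (initial).
  edge-1: +65 → 65 ≥ 40
Round 2 — edge-1 pages on-call.
  edge-2: +75 → 75 ≥ 50
Round 3 — edge-2 pages on-call.
  app-b: +40 → 40 < 70
  worker-1: +20 → 20 < 110
No further pages.

app-b, worker-1, worker-2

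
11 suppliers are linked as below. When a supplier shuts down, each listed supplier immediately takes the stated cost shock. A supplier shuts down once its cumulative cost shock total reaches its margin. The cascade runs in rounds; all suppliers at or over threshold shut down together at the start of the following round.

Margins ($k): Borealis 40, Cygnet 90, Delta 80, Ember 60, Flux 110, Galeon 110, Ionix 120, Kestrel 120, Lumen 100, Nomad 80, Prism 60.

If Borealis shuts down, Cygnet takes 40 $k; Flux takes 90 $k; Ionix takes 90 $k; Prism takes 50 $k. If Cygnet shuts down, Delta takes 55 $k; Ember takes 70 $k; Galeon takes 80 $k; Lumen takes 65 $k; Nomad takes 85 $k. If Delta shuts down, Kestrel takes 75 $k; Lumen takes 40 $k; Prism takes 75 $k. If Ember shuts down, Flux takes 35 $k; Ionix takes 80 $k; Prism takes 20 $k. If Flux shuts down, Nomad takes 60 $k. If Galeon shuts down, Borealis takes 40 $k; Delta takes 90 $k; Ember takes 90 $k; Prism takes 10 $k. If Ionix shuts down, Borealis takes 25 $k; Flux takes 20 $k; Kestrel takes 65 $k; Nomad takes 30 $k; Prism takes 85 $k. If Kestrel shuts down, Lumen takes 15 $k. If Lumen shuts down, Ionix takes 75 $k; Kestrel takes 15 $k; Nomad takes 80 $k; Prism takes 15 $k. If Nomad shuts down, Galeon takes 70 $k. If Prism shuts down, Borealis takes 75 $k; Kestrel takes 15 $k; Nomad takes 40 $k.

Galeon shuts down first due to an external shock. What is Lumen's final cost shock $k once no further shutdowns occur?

55

Round 1 — Galeon shuts down (initial).
  Borealis: +40 → 40 ≥ 40
  Delta: +90 → 90 ≥ 80
  Ember: +90 → 90 ≥ 60
  Prism: +10 → 10 < 60
Round 2 — Borealis, Delta, Ember shut down.
  Cygnet: +40 → 40 < 90
  Flux: +90+35 → 125 ≥ 110
  Ionix: +90+80 → 170 ≥ 120
  Kestrel: +75 → 75 < 120
  Lumen: +40 → 40 < 100
  Prism: +50+75+20 → 155 ≥ 60
Round 3 — Flux, Ionix, Prism shut down.
  Kestrel: +65+15 → 155 ≥ 120
  Nomad: +60+30+40 → 130 ≥ 80
Round 4 — Kestrel, Nomad shut down.
  Lumen: +15 → 55 < 100
No further shutdowns.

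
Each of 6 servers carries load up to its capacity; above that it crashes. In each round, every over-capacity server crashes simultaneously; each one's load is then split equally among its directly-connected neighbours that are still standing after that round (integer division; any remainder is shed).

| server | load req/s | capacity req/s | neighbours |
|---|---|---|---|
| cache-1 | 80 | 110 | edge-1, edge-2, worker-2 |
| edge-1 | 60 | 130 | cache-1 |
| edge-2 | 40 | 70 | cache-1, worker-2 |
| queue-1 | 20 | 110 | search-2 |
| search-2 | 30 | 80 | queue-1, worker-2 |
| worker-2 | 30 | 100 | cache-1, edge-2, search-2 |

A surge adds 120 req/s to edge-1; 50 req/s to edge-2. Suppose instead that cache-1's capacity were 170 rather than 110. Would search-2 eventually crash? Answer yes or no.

yes

With cache-1's capacity at 170:
Round 1 — edge-1 at 180 > 130; edge-2 at 90 > 70. edge-1, edge-2 crash.
  edge-1 sheds 180 req/s to cache-1: 180 each.
    cache-1: 80+180 = 260 > 170
  edge-2 sheds 90 req/s to cache-1, worker-2: 45 each.
    cache-1: 260+45 = 305 > 170
    worker-2: 30+45 = 75 ≤ 100
Round 2 — cache-1 crashes.
  cache-1 sheds 305 req/s to worker-2: 305 each.
    worker-2: 75+305 = 380 > 100
Round 3 — worker-2 crashes.
  worker-2 sheds 380 req/s to search-2: 380 each.
    search-2: 30+380 = 410 > 80
Round 4 — search-2 crashes.
  search-2 sheds 410 req/s to queue-1: 410 each.
    queue-1: 20+410 = 430 > 110
Round 5 — queue-1 crashes.
  queue-1 sheds 430 req/s: no online neighbours, lost.
No further crashes.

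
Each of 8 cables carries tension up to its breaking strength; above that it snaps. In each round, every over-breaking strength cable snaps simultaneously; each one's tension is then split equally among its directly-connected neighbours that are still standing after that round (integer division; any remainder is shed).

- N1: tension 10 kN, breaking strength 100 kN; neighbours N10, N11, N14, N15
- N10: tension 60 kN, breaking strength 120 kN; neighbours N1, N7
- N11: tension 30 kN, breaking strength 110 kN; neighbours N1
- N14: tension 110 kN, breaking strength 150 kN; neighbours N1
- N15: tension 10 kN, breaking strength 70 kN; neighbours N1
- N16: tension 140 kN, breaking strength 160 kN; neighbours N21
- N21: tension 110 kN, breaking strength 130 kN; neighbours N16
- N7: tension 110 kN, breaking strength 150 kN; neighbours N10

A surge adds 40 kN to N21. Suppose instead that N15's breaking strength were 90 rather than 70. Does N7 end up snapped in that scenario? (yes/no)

With N15's breaking strength at 90:
Round 1 — N21 at 150 > 130. N21 snaps.
  N21 sheds 150 kN to N16: 150 each.
    N16: 140+150 = 290 > 160
Round 2 — N16 snaps.
  N16 sheds 290 kN: no online neighbours, lost.
No further breaks.

no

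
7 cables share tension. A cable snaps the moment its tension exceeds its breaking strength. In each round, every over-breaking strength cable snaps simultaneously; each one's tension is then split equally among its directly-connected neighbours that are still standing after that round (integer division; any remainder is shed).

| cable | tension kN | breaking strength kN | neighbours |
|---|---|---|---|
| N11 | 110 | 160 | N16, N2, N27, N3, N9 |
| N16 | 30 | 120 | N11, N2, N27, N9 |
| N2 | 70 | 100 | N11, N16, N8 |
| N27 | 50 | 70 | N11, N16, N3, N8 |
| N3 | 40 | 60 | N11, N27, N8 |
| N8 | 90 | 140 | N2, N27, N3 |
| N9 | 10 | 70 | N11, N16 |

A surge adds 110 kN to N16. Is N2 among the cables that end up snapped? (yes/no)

Round 1 — N16 at 140 > 120. N16 snaps.
  N16 sheds 140 kN to N11, N2, N27, N9: 35 each.
    N11: 110+35 = 145 ≤ 160
    N2: 70+35 = 105 > 100
    N27: 50+35 = 85 > 70
    N9: 10+35 = 45 ≤ 70
Round 2 — N2, N27 snap.
  N2 sheds 105 kN to N11, N8: 52 each (1 lost).
    N11: 145+52 = 197 > 160
    N8: 90+52 = 142 > 140
  N27 sheds 85 kN to N11, N3, N8: 28 each (1 lost).
    N11: 197+28 = 225 > 160
    N3: 40+28 = 68 > 60
    N8: 142+28 = 170 > 140
Round 3 — N11, N3, N8 snap.
  N11 sheds 225 kN to N9: 225 each.
    N9: 45+225 = 270 > 70
  N3 sheds 68 kN: no online neighbours, lost.
  N8 sheds 170 kN: no online neighbours, lost.
Round 4 — N9 snaps.
  N9 sheds 270 kN: no online neighbours, lost.
No further breaks.

yes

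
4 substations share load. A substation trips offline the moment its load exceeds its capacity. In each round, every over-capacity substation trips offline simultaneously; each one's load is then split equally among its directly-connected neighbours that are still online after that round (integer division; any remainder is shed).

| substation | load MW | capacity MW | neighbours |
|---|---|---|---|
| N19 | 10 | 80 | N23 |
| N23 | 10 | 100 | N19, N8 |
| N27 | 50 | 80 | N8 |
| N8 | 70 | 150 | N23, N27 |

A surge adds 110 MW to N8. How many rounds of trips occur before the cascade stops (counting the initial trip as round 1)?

2

Round 1 — N8 at 180 > 150. N8 trips offline.
  N8 sheds 180 MW to N23, N27: 90 each.
    N23: 10+90 = 100 ≤ 100
    N27: 50+90 = 140 > 80
Round 2 — N27 trips offline.
  N27 sheds 140 MW: no online neighbours, lost.
No further trips.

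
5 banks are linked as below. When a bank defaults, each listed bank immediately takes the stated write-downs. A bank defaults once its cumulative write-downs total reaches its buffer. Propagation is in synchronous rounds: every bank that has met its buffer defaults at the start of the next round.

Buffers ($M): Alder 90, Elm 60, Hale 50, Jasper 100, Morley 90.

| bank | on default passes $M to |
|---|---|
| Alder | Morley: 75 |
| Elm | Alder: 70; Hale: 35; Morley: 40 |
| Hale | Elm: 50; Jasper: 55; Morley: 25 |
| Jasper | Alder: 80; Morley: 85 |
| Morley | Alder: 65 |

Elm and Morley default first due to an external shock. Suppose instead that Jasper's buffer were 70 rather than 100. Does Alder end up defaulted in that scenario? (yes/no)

yes

With Jasper's buffer at 70:
Round 1 — Elm, Morley default (initial).
  Alder: +70+65 → 135 ≥ 90
  Hale: +35 → 35 < 50
Round 2 — Alder defaults.
No further defaults.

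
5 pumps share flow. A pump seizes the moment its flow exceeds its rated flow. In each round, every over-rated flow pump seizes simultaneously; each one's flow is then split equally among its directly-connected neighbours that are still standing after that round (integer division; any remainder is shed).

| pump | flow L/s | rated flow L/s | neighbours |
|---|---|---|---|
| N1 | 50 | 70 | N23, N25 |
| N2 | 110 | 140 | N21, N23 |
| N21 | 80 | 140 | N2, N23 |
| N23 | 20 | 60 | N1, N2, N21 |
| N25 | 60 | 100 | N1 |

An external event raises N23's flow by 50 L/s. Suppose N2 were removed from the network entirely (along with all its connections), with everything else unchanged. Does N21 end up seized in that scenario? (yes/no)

With N2 removed:
Round 1 — N23 at 70 > 60. N23 seizes.
  N23 sheds 70 L/s to N1, N21: 35 each.
    N1: 50+35 = 85 > 70
    N21: 80+35 = 115 ≤ 140
Round 2 — N1 seizes.
  N1 sheds 85 L/s to N25: 85 each.
    N25: 60+85 = 145 > 100
Round 3 — N25 seizes.
  N25 sheds 145 L/s: no online neighbours, lost.
No further seizures.

no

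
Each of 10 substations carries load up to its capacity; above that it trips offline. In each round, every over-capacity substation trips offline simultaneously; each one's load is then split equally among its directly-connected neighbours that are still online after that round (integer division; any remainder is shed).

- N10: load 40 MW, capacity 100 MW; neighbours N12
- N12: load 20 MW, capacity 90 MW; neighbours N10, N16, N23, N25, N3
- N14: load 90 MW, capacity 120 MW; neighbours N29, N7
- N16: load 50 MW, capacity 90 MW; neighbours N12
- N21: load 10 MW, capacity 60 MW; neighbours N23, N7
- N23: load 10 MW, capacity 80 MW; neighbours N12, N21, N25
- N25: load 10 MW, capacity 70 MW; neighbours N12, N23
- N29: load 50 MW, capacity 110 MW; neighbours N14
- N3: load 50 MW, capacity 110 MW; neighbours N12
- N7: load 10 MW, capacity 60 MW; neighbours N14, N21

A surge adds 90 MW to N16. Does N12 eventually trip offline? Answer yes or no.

yes

Round 1 — N16 at 140 > 90. N16 trips offline.
  N16 sheds 140 MW to N12: 140 each.
    N12: 20+140 = 160 > 90
Round 2 — N12 trips offline.
  N12 sheds 160 MW to N10, N23, N25, N3: 40 each.
    N10: 40+40 = 80 ≤ 100
    N23: 10+40 = 50 ≤ 80
    N25: 10+40 = 50 ≤ 70
    N3: 50+40 = 90 ≤ 110
No further trips.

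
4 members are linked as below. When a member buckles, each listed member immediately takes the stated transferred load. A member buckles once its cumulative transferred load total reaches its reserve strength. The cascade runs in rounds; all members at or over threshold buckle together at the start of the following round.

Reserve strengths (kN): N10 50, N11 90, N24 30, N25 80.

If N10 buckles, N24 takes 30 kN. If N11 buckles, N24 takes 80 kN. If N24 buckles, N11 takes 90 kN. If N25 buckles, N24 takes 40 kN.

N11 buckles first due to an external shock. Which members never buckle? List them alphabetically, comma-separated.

Round 1 — N11 buckles (initial).
  N24: +80 → 80 ≥ 30
Round 2 — N24 buckles.
No further bucklings.

N10, N25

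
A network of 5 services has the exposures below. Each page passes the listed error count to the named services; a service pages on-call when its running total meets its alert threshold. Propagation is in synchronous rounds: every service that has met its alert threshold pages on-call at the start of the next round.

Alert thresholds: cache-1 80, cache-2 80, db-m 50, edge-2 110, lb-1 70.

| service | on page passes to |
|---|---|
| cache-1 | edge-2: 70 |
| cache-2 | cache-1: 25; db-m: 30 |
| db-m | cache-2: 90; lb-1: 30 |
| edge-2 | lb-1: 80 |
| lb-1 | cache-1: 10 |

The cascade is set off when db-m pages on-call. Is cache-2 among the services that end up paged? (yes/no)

Round 1 — db-m pages on-call (initial).
  cache-2: +90 → 90 ≥ 80
  lb-1: +30 → 30 < 70
Round 2 — cache-2 pages on-call.
  cache-1: +25 → 25 < 80
No further pages.

yes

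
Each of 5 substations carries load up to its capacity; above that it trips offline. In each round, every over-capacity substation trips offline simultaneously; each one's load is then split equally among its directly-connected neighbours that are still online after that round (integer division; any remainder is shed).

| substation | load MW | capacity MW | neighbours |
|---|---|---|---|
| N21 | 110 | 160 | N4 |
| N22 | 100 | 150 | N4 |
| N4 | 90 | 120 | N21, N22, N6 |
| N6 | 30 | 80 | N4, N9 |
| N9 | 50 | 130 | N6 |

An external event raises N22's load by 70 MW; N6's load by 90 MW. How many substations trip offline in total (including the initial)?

Round 1 — N22 at 170 > 150; N6 at 120 > 80. N22, N6 trip offline.
  N22 sheds 170 MW to N4: 170 each.
    N4: 90+170 = 260 > 120
  N6 sheds 120 MW to N4, N9: 60 each.
    N4: 260+60 = 320 > 120
    N9: 50+60 = 110 ≤ 130
Round 2 — N4 trips offline.
  N4 sheds 320 MW to N21: 320 each.
    N21: 110+320 = 430 > 160
Round 3 — N21 trips offline.
  N21 sheds 430 MW: no online neighbours, lost.
No further trips.

4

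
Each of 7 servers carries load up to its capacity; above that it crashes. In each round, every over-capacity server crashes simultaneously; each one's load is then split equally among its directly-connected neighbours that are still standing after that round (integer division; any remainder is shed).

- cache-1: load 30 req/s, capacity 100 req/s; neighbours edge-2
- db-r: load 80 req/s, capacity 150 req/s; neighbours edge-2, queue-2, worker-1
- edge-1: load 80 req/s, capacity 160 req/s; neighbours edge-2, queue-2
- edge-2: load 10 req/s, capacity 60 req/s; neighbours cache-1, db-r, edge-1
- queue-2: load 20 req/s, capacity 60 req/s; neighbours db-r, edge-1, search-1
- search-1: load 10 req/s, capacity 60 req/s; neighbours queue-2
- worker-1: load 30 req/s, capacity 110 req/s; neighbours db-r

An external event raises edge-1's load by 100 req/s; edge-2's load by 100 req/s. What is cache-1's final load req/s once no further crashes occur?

Round 1 — edge-1 at 180 > 160; edge-2 at 110 > 60. edge-1, edge-2 crash.
  edge-1 sheds 180 req/s to queue-2: 180 each.
    queue-2: 20+180 = 200 > 60
  edge-2 sheds 110 req/s to cache-1, db-r: 55 each.
    cache-1: 30+55 = 85 ≤ 100
    db-r: 80+55 = 135 ≤ 150
Round 2 — queue-2 crashes.
  queue-2 sheds 200 req/s to db-r, search-1: 100 each.
    db-r: 135+100 = 235 > 150
    search-1: 10+100 = 110 > 60
Round 3 — db-r, search-1 crash.
  db-r sheds 235 req/s to worker-1: 235 each.
    worker-1: 30+235 = 265 > 110
  search-1 sheds 110 req/s: no online neighbours, lost.
Round 4 — worker-1 crashes.
  worker-1 sheds 265 req/s: no online neighbours, lost.
No further crashes.

85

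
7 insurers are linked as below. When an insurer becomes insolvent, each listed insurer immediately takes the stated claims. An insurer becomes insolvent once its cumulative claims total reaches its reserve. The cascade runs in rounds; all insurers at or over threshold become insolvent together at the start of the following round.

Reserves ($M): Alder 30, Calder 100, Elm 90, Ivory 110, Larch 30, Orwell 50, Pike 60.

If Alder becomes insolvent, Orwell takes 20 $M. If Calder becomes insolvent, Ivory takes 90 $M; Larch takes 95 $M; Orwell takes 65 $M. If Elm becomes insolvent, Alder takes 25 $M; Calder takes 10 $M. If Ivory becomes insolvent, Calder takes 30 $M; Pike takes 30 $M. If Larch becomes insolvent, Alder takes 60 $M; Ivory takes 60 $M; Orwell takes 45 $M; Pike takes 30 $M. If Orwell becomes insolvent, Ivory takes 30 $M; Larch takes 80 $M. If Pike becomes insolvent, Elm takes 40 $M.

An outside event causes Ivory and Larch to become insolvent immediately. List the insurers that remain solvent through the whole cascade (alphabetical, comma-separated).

Round 1 — Ivory, Larch become insolvent (initial).
  Alder: +60 → 60 ≥ 30
  Calder: +30 → 30 < 100
  Orwell: +45 → 45 < 50
  Pike: +30+30 → 60 ≥ 60
Round 2 — Alder, Pike become insolvent.
  Elm: +40 → 40 < 90
  Orwell: +20 → 65 ≥ 50
Round 3 — Orwell becomes insolvent.
No further insolvencies.

Calder, Elm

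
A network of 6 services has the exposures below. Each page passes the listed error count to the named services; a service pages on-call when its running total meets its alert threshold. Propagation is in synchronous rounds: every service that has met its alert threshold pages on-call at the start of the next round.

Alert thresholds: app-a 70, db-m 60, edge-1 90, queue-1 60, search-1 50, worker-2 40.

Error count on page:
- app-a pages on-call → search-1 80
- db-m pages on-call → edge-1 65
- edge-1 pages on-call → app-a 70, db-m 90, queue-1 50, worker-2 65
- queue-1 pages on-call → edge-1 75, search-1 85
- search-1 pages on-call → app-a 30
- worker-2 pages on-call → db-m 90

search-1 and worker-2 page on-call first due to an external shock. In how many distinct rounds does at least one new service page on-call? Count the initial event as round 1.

Round 1 — search-1, worker-2 page on-call (initial).
  app-a: +30 → 30 < 70
  db-m: +90 → 90 ≥ 60
Round 2 — db-m pages on-call.
  edge-1: +65 → 65 < 90
No further pages.

2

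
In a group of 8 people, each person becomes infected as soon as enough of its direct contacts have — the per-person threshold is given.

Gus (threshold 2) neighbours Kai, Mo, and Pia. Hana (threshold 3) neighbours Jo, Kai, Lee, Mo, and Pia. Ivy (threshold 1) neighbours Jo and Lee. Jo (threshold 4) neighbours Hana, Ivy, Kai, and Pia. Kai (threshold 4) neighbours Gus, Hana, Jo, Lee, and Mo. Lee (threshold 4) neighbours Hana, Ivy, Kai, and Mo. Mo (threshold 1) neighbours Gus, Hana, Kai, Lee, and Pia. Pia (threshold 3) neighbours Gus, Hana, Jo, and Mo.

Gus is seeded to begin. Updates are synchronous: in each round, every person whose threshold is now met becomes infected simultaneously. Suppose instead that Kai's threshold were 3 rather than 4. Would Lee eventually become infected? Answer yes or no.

no

With Kai's threshold at 3:
Round 1 — Gus becomes infected (initial).
Round 2 — checking thresholds:
  Kai: 1 of 5 neighbours < 3, not yet.
  Mo: 1 of 5 neighbours ≥ 1, becomes infected.
  Pia: 1 of 4 neighbours < 3, not yet.
Round 3 — no new infections; cascade stops.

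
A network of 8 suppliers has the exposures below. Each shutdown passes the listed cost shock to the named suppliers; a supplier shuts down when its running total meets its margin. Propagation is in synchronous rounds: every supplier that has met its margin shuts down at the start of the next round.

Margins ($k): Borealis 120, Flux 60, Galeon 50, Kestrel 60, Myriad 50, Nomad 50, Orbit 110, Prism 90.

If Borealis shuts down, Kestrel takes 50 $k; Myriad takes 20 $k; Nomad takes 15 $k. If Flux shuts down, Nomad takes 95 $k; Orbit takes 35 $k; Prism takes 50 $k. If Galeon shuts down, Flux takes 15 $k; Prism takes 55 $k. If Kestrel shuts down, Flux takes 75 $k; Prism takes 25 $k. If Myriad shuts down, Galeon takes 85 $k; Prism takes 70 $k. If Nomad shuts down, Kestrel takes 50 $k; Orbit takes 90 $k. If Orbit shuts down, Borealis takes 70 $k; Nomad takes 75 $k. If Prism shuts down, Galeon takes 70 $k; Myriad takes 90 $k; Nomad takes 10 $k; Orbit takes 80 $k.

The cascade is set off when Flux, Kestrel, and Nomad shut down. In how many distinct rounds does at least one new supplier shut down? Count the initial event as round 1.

Round 1 — Flux, Kestrel, Nomad shut down (initial).
  Orbit: +35+90 → 125 ≥ 110
  Prism: +50+25 → 75 < 90
Round 2 — Orbit shuts down.
  Borealis: +70 → 70 < 120
No further shutdowns.

2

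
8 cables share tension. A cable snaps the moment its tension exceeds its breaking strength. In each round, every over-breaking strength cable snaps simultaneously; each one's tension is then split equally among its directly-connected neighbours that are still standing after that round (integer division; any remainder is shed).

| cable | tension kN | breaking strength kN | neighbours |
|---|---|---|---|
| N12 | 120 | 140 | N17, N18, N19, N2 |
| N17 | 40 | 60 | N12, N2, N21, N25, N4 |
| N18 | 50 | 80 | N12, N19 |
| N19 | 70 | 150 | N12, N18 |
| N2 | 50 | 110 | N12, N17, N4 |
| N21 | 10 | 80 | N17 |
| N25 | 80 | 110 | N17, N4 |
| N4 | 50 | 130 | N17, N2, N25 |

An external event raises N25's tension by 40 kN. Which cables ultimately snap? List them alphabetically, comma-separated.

N12, N17, N18, N19, N2, N25, N4

Round 1 — N25 at 120 > 110. N25 snaps.
  N25 sheds 120 kN to N17, N4: 60 each.
    N17: 40+60 = 100 > 60
    N4: 50+60 = 110 ≤ 130
Round 2 — N17 snaps.
  N17 sheds 100 kN to N12, N2, N21, N4: 25 each.
    N12: 120+25 = 145 > 140
    N2: 50+25 = 75 ≤ 110
    N21: 10+25 = 35 ≤ 80
    N4: 110+25 = 135 > 130
Round 3 — N12, N4 snap.
  N12 sheds 145 kN to N18, N19, N2: 48 each (1 lost).
    N18: 50+48 = 98 > 80
    N19: 70+48 = 118 ≤ 150
    N2: 75+48 = 123 > 110
  N4 sheds 135 kN to N2: 135 each.
    N2: 123+135 = 258 > 110
Round 4 — N18, N2 snap.
  N18 sheds 98 kN to N19: 98 each.
    N19: 118+98 = 216 > 150
  N2 sheds 258 kN: no online neighbours, lost.
Round 5 — N19 snaps.
  N19 sheds 216 kN: no online neighbours, lost.
No further breaks.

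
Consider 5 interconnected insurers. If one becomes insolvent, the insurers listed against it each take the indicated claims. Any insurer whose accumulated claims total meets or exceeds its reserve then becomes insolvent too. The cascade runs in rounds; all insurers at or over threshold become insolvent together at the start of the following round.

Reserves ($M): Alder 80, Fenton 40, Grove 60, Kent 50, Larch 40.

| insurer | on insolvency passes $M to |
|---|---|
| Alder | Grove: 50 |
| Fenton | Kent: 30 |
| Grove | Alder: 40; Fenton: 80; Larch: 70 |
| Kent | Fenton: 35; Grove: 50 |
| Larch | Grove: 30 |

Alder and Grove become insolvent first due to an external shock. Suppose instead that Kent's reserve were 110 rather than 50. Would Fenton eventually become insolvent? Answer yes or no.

With Kent's reserve at 110:
Round 1 — Alder, Grove become insolvent (initial).
  Fenton: +80 → 80 ≥ 40
  Larch: +70 → 70 ≥ 40
Round 2 — Fenton, Larch become insolvent.
  Kent: +30 → 30 < 110
No further insolvencies.

yes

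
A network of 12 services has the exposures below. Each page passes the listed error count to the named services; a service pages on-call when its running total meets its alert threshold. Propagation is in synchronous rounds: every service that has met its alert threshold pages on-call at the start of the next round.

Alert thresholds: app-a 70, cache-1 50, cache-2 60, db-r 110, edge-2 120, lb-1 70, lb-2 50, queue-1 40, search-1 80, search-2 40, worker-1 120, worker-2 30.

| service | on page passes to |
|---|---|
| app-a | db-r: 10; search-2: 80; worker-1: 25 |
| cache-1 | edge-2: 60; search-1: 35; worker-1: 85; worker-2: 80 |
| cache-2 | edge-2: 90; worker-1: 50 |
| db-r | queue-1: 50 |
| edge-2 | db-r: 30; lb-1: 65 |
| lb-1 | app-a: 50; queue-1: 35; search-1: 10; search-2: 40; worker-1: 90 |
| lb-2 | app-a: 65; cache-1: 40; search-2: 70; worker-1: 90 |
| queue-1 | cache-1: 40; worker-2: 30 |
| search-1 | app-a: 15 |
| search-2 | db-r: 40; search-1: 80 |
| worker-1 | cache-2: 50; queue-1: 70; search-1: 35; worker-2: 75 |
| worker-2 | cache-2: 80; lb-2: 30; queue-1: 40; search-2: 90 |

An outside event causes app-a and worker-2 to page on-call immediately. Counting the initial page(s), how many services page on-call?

Round 1 — app-a, worker-2 page on-call (initial).
  cache-2: +80 → 80 ≥ 60
  db-r: +10 → 10 < 110
  lb-2: +30 → 30 < 50
  queue-1: +40 → 40 ≥ 40
  search-2: +80+90 → 170 ≥ 40
  worker-1: +25 → 25 < 120
Round 2 — cache-2, queue-1, search-2 page on-call.
  cache-1: +40 → 40 < 50
  db-r: +40 → 50 < 110
  edge-2: +90 → 90 < 120
  search-1: +80 → 80 ≥ 80
  worker-1: +50 → 75 < 120
Round 3 — search-1 pages on-call.
No further pages.

6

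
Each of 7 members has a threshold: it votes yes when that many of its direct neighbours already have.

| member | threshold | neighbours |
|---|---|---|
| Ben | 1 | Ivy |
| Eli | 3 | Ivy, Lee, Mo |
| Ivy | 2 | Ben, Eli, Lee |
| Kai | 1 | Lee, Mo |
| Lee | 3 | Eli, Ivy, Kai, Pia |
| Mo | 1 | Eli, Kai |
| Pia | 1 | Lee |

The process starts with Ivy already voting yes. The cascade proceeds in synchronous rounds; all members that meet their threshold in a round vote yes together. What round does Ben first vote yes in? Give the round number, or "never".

2

Round 1 — Ivy votes yes (initial).
Round 2 — checking thresholds:
  Ben: 1 of 1 neighbours ≥ 1, votes yes.
  Eli: 1 of 3 neighbours < 3, holds.
  Lee: 1 of 4 neighbours < 3, holds.
Round 3 — no new yes votes; cascade stops.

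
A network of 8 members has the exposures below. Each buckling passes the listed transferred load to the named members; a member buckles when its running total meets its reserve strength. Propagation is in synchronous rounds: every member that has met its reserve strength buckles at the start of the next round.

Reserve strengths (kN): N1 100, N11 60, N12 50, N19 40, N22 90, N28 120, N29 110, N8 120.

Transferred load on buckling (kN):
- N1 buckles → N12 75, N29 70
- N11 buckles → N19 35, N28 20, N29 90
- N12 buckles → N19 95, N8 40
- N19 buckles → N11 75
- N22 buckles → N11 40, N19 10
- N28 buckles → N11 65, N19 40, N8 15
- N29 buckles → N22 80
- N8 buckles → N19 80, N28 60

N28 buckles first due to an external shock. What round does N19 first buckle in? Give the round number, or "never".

2

Round 1 — N28 buckles (initial).
  N11: +65 → 65 ≥ 60
  N19: +40 → 40 ≥ 40
  N8: +15 → 15 < 120
Round 2 — N11, N19 buckle.
  N29: +90 → 90 < 110
No further bucklings.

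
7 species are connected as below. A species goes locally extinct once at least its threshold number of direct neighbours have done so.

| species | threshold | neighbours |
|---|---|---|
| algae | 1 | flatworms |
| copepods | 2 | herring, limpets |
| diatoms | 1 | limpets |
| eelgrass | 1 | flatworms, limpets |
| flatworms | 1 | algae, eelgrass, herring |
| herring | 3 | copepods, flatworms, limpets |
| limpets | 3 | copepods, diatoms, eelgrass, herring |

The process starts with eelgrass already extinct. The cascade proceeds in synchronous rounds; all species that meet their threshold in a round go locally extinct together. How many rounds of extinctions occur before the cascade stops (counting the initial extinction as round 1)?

Round 1 — eelgrass goes locally extinct (initial).
Round 2 — checking thresholds:
  flatworms: 1 of 3 neighbours ≥ 1, goes locally extinct.
  limpets: 1 of 4 neighbours < 3, holds.
Round 3 — checking thresholds:
  algae: 1 of 1 neighbours ≥ 1, goes locally extinct.
  herring: 1 of 3 neighbours < 3, holds.
  limpets: 1 of 4 neighbours < 3, holds.
Round 4 — no new extinctions; cascade stops.

3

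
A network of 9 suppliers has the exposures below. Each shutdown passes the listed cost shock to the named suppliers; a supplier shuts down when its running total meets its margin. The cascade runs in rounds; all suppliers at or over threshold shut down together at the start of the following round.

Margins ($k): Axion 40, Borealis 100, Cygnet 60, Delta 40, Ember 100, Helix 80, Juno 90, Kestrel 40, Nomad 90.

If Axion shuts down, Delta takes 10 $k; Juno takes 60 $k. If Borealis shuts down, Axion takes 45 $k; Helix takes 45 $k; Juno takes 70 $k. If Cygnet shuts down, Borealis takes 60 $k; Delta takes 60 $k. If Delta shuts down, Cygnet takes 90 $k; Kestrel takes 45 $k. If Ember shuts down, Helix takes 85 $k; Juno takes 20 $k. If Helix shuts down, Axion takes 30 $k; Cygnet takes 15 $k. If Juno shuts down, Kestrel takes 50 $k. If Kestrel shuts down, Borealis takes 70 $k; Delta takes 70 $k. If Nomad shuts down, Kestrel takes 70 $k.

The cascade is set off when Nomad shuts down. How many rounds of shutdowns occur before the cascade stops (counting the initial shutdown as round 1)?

Round 1 — Nomad shuts down (initial).
  Kestrel: +70 → 70 ≥ 40
Round 2 — Kestrel shuts down.
  Borealis: +70 → 70 < 100
  Delta: +70 → 70 ≥ 40
Round 3 — Delta shuts down.
  Cygnet: +90 → 90 ≥ 60
Round 4 — Cygnet shuts down.
  Borealis: +60 → 130 ≥ 100
Round 5 — Borealis shuts down.
  Axion: +45 → 45 ≥ 40
  Helix: +45 → 45 < 80
  Juno: +70 → 70 < 90
Round 6 — Axion shuts down.
  Juno: +60 → 130 ≥ 90
Round 7 — Juno shuts down.
No further shutdowns.

7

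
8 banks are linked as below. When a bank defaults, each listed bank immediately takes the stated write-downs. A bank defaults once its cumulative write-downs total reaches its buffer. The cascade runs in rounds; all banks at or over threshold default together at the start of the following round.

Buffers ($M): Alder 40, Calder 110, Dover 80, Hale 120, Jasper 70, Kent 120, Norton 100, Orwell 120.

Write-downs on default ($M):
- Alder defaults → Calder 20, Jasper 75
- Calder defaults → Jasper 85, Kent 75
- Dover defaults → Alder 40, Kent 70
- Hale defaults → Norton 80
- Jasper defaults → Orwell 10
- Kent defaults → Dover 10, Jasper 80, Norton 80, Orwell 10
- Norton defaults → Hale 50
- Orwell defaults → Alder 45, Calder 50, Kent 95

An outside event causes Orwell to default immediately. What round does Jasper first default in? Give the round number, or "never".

3

Round 1 — Orwell defaults (initial).
  Alder: +45 → 45 ≥ 40
  Calder: +50 → 50 < 110
  Kent: +95 → 95 < 120
Round 2 — Alder defaults.
  Calder: +20 → 70 < 110
  Jasper: +75 → 75 ≥ 70
Round 3 — Jasper defaults.
No further defaults.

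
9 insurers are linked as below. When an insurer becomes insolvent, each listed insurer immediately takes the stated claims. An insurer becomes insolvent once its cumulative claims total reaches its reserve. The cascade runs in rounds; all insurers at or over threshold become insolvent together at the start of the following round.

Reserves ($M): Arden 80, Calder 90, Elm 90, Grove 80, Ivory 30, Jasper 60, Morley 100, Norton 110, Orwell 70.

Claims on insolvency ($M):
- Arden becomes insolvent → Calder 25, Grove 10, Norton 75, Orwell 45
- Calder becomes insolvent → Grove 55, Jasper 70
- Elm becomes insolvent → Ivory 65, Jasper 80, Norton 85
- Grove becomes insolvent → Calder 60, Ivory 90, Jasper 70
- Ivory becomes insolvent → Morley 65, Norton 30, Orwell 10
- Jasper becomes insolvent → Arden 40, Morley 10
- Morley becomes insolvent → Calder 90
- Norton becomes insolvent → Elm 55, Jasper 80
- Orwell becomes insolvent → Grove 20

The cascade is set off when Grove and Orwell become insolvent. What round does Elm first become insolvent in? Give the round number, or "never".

Round 1 — Grove, Orwell become insolvent (initial).
  Calder: +60 → 60 < 90
  Ivory: +90 → 90 ≥ 30
  Jasper: +70 → 70 ≥ 60
Round 2 — Ivory, Jasper become insolvent.
  Arden: +40 → 40 < 80
  Morley: +65+10 → 75 < 100
  Norton: +30 → 30 < 110
No further insolvencies.

never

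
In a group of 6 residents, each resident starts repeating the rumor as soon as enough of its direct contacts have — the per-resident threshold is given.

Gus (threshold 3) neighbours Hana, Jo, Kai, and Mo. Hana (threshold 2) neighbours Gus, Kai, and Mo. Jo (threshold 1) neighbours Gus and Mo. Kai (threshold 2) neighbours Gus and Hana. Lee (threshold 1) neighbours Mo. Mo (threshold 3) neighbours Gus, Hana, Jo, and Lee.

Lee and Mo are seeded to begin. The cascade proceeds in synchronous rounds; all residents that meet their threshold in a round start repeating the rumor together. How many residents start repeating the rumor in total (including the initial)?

3

Round 1 — Lee, Mo start repeating the rumor (initial).
Round 2 — checking thresholds:
  Gus: 1 of 4 neighbours < 3, below threshold.
  Hana: 1 of 3 neighbours < 2, below threshold.
  Jo: 1 of 2 neighbours ≥ 1, starts repeating the rumor.
Round 3 — no new spreads; cascade stops.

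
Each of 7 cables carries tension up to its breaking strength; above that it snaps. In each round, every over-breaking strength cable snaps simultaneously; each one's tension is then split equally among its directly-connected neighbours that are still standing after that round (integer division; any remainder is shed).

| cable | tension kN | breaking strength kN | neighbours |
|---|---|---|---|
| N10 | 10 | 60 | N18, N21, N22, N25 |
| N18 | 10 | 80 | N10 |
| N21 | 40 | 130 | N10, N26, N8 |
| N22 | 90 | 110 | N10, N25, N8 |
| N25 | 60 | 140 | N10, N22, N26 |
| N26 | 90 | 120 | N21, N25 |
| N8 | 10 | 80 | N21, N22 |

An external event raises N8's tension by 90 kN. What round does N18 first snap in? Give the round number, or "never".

never

Round 1 — N8 at 100 > 80. N8 snaps.
  N8 sheds 100 kN to N21, N22: 50 each.
    N21: 40+50 = 90 ≤ 130
    N22: 90+50 = 140 > 110
Round 2 — N22 snaps.
  N22 sheds 140 kN to N10, N25: 70 each.
    N10: 10+70 = 80 > 60
    N25: 60+70 = 130 ≤ 140
Round 3 — N10 snaps.
  N10 sheds 80 kN to N18, N21, N25: 26 each (2 lost).
    N18: 10+26 = 36 ≤ 80
    N21: 90+26 = 116 ≤ 130
    N25: 130+26 = 156 > 140
Round 4 — N25 snaps.
  N25 sheds 156 kN to N26: 156 each.
    N26: 90+156 = 246 > 120
Round 5 — N26 snaps.
  N26 sheds 246 kN to N21: 246 each.
    N21: 116+246 = 362 > 130
Round 6 — N21 snaps.
  N21 sheds 362 kN: no online neighbours, lost.
No further breaks.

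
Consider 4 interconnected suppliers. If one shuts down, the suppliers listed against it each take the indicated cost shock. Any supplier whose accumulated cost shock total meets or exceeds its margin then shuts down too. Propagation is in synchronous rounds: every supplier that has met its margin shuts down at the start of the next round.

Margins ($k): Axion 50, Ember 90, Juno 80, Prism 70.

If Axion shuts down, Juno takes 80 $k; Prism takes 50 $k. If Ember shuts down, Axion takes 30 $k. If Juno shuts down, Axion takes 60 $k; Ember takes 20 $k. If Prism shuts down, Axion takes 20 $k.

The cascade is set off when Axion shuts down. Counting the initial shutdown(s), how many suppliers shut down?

2

Round 1 — Axion shuts down (initial).
  Juno: +80 → 80 ≥ 80
  Prism: +50 → 50 < 70
Round 2 — Juno shuts down.
  Ember: +20 → 20 < 90
No further shutdowns.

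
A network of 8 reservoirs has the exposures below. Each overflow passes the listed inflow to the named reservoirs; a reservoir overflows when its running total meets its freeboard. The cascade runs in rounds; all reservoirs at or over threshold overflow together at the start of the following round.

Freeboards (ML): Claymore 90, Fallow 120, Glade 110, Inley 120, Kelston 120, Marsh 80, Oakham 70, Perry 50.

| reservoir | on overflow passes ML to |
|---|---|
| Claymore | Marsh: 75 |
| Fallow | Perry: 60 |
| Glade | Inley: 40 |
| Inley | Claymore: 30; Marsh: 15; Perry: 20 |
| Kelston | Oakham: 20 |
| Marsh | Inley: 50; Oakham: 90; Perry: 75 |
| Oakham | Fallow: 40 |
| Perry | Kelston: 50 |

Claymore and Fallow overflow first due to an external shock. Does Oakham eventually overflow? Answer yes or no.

no

Round 1 — Claymore, Fallow overflow (initial).
  Marsh: +75 → 75 < 80
  Perry: +60 → 60 ≥ 50
Round 2 — Perry overflows.
  Kelston: +50 → 50 < 120
No further overflows.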